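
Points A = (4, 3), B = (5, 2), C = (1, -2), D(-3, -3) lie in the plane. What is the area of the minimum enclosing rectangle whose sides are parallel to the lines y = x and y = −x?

In coordinates u = x + y, v = x − y the rectangle is axis-aligned; the map (x,y)→(u,v) scales areas by 2.
u-values: 7, 7, -1, -6; range = 7 − (-6) = 13.
v-values: 1, 3, 3, 0; range = 3 − 0 = 3.
Area = (13 × 3) / 2 = 19.5.

19.5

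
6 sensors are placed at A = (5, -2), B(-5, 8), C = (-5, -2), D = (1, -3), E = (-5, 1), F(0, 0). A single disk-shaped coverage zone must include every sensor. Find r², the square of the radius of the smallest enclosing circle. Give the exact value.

50

By Welzl's lemma the MEC is supported by two points (diametrically opposite) or three points (on a circumcircle).
The farthest pair is A–B with squared distance 200. The circle on this segment as diameter has centre (0, 3) and r² = 200/4 = 50.
Check C: distance² to centre = 50 ≤ 50, so it lies inside.
All remaining points lie in this disk, and no smaller disk contains both endpoints, so this is the minimum enclosing circle.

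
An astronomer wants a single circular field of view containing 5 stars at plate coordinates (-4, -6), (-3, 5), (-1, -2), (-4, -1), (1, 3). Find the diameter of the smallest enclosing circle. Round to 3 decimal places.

A smallest enclosing disk is always determined by at most three of the input points on its boundary.
The minimum enclosing circle is determined by three boundary points: (-4, -6), (-3, 5), (1, 3).
Their circumcentre is (-75/23, -12/23) with r² = 16165/529.
The farthest remaining point (-1, -2) is at distance² 3860/529 ≤ 16165/529.
Diameter = 2r = 2√(16165/529) ≈ 11.056.

11.056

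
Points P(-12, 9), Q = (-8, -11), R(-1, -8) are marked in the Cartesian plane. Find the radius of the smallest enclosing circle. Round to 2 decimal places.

10.35

Side lengths²: PQ² = 416, PR² = 410, QR² = 58.
Since PQ² = 416 < 410 + 58 = 468, the triangle is acute, so the smallest enclosing circle is the circumcircle.
Circumcentre = (-315/38, -25/38), r² = 77285/722.
r = √(77285/722) ≈ 10.35.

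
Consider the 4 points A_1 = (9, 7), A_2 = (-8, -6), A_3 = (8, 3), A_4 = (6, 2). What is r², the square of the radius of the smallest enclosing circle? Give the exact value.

114.5

By Welzl's lemma the MEC is supported by two points (diametrically opposite) or three points (on a circumcircle).
The farthest pair is A_1–A_2 with squared distance 458. The circle on this segment as diameter has centre (0.5, 0.5) and r² = 458/4 = 114.5.
Check A_3: distance² to centre = 62.5 ≤ 114.5, so it lies inside.
All remaining points lie in this disk, and no smaller disk contains both endpoints, so this is the minimum enclosing circle.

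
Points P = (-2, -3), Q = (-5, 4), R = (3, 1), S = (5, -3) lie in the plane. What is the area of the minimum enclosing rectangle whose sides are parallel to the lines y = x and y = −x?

In coordinates u = x + y, v = x − y the rectangle is axis-aligned; the map (x,y)→(u,v) scales areas by 2.
u-values: -5, -1, 4, 2; range = 4 − (-5) = 9.
v-values: 1, -9, 2, 8; range = 8 − (-9) = 17.
Area = (9 × 17) / 2 = 76.5.

76.5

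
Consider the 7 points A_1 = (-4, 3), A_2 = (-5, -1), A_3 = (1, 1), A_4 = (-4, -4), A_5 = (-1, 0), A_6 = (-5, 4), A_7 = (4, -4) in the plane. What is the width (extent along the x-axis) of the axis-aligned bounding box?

max x = 4, min x = -5, so width = 9.

9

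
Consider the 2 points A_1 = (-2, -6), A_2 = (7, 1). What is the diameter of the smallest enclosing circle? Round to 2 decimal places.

The smallest circle enclosing two points has them as diameter endpoints.
Centre = midpoint = (2.5, -2.5); r² = |A_1A_2|²/4 = 130/4 = 32.5.
Diameter = 2r = 2√(32.5) ≈ 11.40.

11.40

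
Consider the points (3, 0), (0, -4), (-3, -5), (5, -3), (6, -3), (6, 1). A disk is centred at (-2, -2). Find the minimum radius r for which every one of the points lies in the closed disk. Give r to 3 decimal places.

The required radius is the distance from (-2, -2) to the farthest point.
Squared distances: 29, 8, 10, 50, 65, 73.
Maximum is 73, attained at (6, 1).
r = √73 ≈ 8.544.

8.544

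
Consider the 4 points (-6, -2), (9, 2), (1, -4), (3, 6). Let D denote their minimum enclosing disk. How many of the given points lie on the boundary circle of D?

2

A smallest enclosing disk is always determined by at most three of the input points on its boundary.
The farthest pair is (-6, -2)–(9, 2) with squared distance 241. The circle on this segment as diameter has centre (1.5, 0) and r² = 241/4 = 60.25.
Check (1, -4): distance² to centre = 16.25 ≤ 60.25, so it lies inside.
All remaining points lie in this disk, and no smaller disk contains both endpoints, so this is the minimum enclosing circle.
The points at distance exactly r from the centre are (-6, -2), (9, 2) — 2 points.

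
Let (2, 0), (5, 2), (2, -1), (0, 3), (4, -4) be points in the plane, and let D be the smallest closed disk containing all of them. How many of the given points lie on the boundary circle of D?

2

The minimum enclosing circle of a finite set is fixed by two of the points (as a diameter) or three (as a circumcircle).
The farthest pair is (0, 3)–(4, -4) with squared distance 65. The circle on this segment as diameter has centre (2, -0.5) and r² = 65/4 = 16.25.
Check (2, 0): distance² to centre = 0.25 ≤ 16.25, so it lies inside.
All remaining points lie in this disk, and no smaller disk contains both endpoints, so this is the minimum enclosing circle.
The points at distance exactly r from the centre are (0, 3), (4, -4) — 2 points.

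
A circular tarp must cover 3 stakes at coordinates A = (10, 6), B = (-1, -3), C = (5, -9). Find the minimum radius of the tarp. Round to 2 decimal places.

7.95

Side lengths²: AB² = 202, AC² = 250, BC² = 72.
Since AC² = 250 < 202 + 72 = 274, the triangle is acute, so the smallest enclosing circle is the circumcircle.
Circumcentre = (6.75, -1.25), r² = 63.125.
r = √(63.125) ≈ 7.95.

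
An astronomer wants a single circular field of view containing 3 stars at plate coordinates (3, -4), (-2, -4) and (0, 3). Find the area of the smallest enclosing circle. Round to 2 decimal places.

Call the three points A, B, C in the order given.
Side lengths²: AB² = 25, AC² = 58, BC² = 53.
Since AC² = 58 < 53 + 25 = 78, the triangle is acute, so the smallest enclosing circle is the circumcircle.
Circumcentre = (0.5, -13/14), r² = 1537/98.
Area = π·r² = π·1537/98 ≈ 49.27.

49.27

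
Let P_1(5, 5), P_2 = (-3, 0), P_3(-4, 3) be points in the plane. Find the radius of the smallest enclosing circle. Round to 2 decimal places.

Side lengths²: P_1P_2² = 89, P_1P_3² = 85, P_2P_3² = 10.
Since P_1P_2² = 89 < 85 + 10 = 95, the triangle is acute, so the smallest enclosing circle is the circumcircle.
Circumcentre = (43/58, 169/58), r² = 37825/1682.
r = √(37825/1682) ≈ 4.74.

4.74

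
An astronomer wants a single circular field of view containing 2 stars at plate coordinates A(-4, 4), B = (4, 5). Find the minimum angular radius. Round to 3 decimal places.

The smallest circle enclosing two points has them as diameter endpoints.
Centre = midpoint = (0, 4.5); r² = |AB|²/4 = 65/4 = 16.25.
r = √(16.25) ≈ 4.031.

4.031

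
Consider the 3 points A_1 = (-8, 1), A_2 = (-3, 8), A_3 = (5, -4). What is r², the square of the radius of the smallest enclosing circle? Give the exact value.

Side lengths²: A_1A_2² = 74, A_1A_3² = 194, A_2A_3² = 208.
Since A_2A_3² = 208 < 194 + 74 = 268, the triangle is acute, so the smallest enclosing circle is the circumcircle.
Circumcentre = (-16/29, 28/29), r² = 46657/841.

46657/841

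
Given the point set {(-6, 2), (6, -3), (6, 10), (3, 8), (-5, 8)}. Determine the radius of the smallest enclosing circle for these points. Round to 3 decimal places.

7.906

The minimum enclosing circle of a finite set is fixed by two of the points (as a diameter) or three (as a circumcircle).
The minimum enclosing circle is determined by three boundary points: (6, -3), (6, 10), (-5, 8).
Their circumcentre is (1.5, 3.5) with r² = 62.5.
The farthest remaining point (-6, 2) is at distance² 58.5 ≤ 62.5.
r = √(62.5) ≈ 7.906.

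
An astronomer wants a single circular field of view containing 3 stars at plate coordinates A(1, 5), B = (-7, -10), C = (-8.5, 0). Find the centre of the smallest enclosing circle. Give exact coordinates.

Side lengths²: AB² = 289, AC² = 115.25, BC² = 102.25.
Since AB² = 289 ≥ 115.25 + 102.25 = 217.5, the angle opposite AB is not acute, so the smallest enclosing circle has AB as diameter.
Centre = midpoint of AB = (-3, -2.5), r² = 289/4 = 72.25.
Centre = (-3, -2.5).

(-3, -2.5)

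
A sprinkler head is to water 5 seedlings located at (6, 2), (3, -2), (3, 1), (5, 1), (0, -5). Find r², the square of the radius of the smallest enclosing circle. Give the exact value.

21.25

A smallest enclosing disk is always determined by at most three of the input points on its boundary.
The farthest pair is (6, 2)–(0, -5) with squared distance 85. The circle on this segment as diameter has centre (3, -1.5) and r² = 85/4 = 21.25.
Check (3, -2): distance² to centre = 0.25 ≤ 21.25, so it lies inside.
All remaining points lie in this disk, and no smaller disk contains both endpoints, so this is the minimum enclosing circle.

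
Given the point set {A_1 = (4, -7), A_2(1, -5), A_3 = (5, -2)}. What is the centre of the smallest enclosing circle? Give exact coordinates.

(123/34, -147/34)

Side lengths²: A_1A_2² = 13, A_1A_3² = 26, A_2A_3² = 25.
Since A_1A_3² = 26 < 25 + 13 = 38, the triangle is acute, so the smallest enclosing circle is the circumcircle.
Circumcentre = (123/34, -147/34), r² = 4225/578.
Centre = (123/34, -147/34).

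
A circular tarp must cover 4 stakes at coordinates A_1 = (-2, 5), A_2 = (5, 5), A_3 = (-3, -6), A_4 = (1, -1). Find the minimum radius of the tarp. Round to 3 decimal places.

By Welzl's lemma the MEC is supported by two points (diametrically opposite) or three points (on a circumcircle).
The farthest pair is A_2–A_3 with squared distance 185. The circle on this segment as diameter has centre (1, -0.5) and r² = 185/4 = 46.25.
Check A_1: distance² to centre = 39.25 ≤ 46.25, so it lies inside.
All remaining points lie in this disk, and no smaller disk contains both endpoints, so this is the minimum enclosing circle.
r = √(46.25) ≈ 6.801.

6.801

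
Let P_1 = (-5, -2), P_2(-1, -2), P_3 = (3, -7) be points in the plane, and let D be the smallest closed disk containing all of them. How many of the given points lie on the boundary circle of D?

2

Side lengths²: P_1P_2² = 16, P_1P_3² = 89, P_2P_3² = 41.
Since P_1P_3² = 89 ≥ 41 + 16 = 57, the angle opposite P_1P_3 is not acute, so the smallest enclosing circle has P_1P_3 as diameter.
Centre = midpoint of P_1P_3 = (-1, -4.5), r² = 89/4 = 22.25.
The points at distance exactly r from the centre are P_1, P_3 — 2 points.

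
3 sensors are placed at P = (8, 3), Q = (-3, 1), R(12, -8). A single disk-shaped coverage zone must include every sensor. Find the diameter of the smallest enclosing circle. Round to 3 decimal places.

17.493

Side lengths²: PQ² = 125, PR² = 137, QR² = 306.
Since QR² = 306 ≥ 137 + 125 = 262, the angle opposite QR is not acute, so the smallest enclosing circle has QR as diameter.
Centre = midpoint of QR = (4.5, -3.5), r² = 306/4 = 76.5.
Diameter = 2r = 2√(76.5) ≈ 17.493.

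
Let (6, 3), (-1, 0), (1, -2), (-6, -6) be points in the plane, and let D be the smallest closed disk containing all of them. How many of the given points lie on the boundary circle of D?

The farthest pair is (6, 3)–(-6, -6) with squared distance 225. The circle on this segment as diameter has centre (0, -1.5) and r² = 225/4 = 56.25.
Check (-1, 0): distance² to centre = 3.25 ≤ 56.25, so it lies inside.
All remaining points lie in this disk, and no smaller disk contains both endpoints, so this is the minimum enclosing circle.
The points at distance exactly r from the centre are (6, 3), (-6, -6) — 2 points.

2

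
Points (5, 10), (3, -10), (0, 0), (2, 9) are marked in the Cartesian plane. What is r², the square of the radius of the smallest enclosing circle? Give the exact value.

101

The farthest pair is (5, 10)–(3, -10) with squared distance 404. The circle on this segment as diameter has centre (4, 0) and r² = 404/4 = 101.
Check (0, 0): distance² to centre = 16 ≤ 101, so it lies inside.
All remaining points lie in this disk, and no smaller disk contains both endpoints, so this is the minimum enclosing circle.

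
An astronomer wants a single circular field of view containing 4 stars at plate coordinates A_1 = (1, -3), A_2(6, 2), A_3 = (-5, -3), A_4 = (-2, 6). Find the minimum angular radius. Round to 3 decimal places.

6.103

A smallest enclosing disk is always determined by at most three of the input points on its boundary.
The minimum enclosing circle is determined by three boundary points: A_2, A_3, A_4.
Their circumcentre is (1/7, 2/7) with r² = 1825/49.
The farthest remaining point A_1 is at distance² 565/49 ≤ 1825/49.
r = √(1825/49) ≈ 6.103.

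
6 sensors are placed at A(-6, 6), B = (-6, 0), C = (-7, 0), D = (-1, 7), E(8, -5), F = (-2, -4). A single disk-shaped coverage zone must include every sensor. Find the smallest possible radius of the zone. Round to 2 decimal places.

The farthest pair is A–E with squared distance 317. The circle on this segment as diameter has centre (1, 0.5) and r² = 317/4 = 79.25.
Check B: distance² to centre = 49.25 ≤ 79.25, so it lies inside.
All remaining points lie in this disk, and no smaller disk contains both endpoints, so this is the minimum enclosing circle.
r = √(79.25) ≈ 8.90.

8.90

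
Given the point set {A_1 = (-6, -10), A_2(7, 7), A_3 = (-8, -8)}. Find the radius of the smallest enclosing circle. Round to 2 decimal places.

Side lengths²: A_1A_2² = 458, A_1A_3² = 8, A_2A_3² = 450.
Since A_1A_2² = 458 ≥ 450 + 8 = 458, the angle opposite A_1A_2 is not acute, so the smallest enclosing circle has A_1A_2 as diameter.
Centre = midpoint of A_1A_2 = (0.5, -1.5), r² = 458/4 = 114.5.
r = √(114.5) ≈ 10.70.

10.70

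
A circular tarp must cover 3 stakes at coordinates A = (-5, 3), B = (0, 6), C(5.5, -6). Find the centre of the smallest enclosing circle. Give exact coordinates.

(0.75, -11/12)

Side lengths²: AB² = 34, AC² = 191.25, BC² = 174.25.
Since AC² = 191.25 < 174.25 + 34 = 208.25, the triangle is acute, so the smallest enclosing circle is the circumcircle.
Circumcentre = (0.75, -11/12), r² = 3485/72.
Centre = (0.75, -11/12).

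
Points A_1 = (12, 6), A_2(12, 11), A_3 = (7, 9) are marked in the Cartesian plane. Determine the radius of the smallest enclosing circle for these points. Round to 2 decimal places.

3.14

Side lengths²: A_1A_2² = 25, A_1A_3² = 34, A_2A_3² = 29.
Since A_1A_3² = 34 < 29 + 25 = 54, the triangle is acute, so the smallest enclosing circle is the circumcircle.
Circumcentre = (10.1, 8.5), r² = 9.86.
r = √(9.86) ≈ 3.14.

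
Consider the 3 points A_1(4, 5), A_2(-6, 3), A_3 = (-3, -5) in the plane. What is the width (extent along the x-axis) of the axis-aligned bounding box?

max x = 4, min x = -6, so width = 10.

10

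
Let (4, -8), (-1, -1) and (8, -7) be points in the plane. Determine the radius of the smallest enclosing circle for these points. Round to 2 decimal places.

5.41

Call the three points A, B, C in the order given.
Side lengths²: AB² = 74, AC² = 17, BC² = 117.
Since BC² = 117 ≥ 74 + 17 = 91, the angle opposite BC is not acute, so the smallest enclosing circle has BC as diameter.
Centre = midpoint of BC = (3.5, -4), r² = 117/4 = 29.25.
r = √(29.25) ≈ 5.41.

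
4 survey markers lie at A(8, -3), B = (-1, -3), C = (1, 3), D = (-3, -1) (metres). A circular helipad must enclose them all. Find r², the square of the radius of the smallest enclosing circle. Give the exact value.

By Welzl's lemma the MEC is supported by two points (diametrically opposite) or three points (on a circumcircle).
The farthest pair is A–D with squared distance 125. The circle on this segment as diameter has centre (2.5, -2) and r² = 125/4 = 31.25.
Check B: distance² to centre = 13.25 ≤ 31.25, so it lies inside.
All remaining points lie in this disk, and no smaller disk contains both endpoints, so this is the minimum enclosing circle.

31.25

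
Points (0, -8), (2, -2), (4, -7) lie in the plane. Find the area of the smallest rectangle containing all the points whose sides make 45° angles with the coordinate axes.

In coordinates u = x + y, v = x − y the rectangle is axis-aligned; the map (x,y)→(u,v) scales areas by 2.
u-values: -8, 0, -3; range = 0 − (-8) = 8.
v-values: 8, 4, 11; range = 11 − 4 = 7.
Area = (8 × 7) / 2 = 28.

28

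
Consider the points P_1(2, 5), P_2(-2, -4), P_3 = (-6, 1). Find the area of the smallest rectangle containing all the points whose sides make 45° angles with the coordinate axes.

In coordinates u = x + y, v = x − y the rectangle is axis-aligned; the map (x,y)→(u,v) scales areas by 2.
u-values: 7, -6, -5; range = 7 − (-6) = 13.
v-values: -3, 2, -7; range = 2 − (-7) = 9.
Area = (13 × 9) / 2 = 58.5.

58.5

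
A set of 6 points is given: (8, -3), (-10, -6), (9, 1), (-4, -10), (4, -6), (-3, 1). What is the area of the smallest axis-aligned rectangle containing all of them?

209

x ranges over [-10, 9], width 19.
y ranges over [-10, 1], height 11.
Area = 19 × 11 = 209.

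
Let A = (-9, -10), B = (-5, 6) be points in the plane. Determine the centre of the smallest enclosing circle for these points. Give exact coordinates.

(-7, -2)

The smallest circle enclosing two points has them as diameter endpoints.
Centre = midpoint = (-7, -2); r² = |AB|²/4 = 272/4 = 68.
Centre = (-7, -2).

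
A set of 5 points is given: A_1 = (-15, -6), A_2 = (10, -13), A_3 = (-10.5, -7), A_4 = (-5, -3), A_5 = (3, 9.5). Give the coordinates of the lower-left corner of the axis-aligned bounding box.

x-range [-15, 10], y-range [-13, 9.5].
The lower-left corner is (-15, -13).

(-15, -13)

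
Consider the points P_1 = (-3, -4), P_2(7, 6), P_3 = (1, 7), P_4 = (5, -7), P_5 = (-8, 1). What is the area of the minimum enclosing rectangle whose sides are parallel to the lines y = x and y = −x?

210

In coordinates u = x + y, v = x − y the rectangle is axis-aligned; the map (x,y)→(u,v) scales areas by 2.
u-values: -7, 13, 8, -2, -7; range = 13 − (-7) = 20.
v-values: 1, 1, -6, 12, -9; range = 12 − (-9) = 21.
Area = (20 × 21) / 2 = 210.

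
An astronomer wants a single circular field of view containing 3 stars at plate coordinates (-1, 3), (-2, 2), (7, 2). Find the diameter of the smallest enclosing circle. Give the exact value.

9

Call the three points A, B, C in the order given.
Side lengths²: AB² = 2, AC² = 65, BC² = 81.
Since BC² = 81 ≥ 65 + 2 = 67, the angle opposite BC is not acute, so the smallest enclosing circle has BC as diameter.
Centre = midpoint of BC = (2.5, 2), r² = 81/4 = 20.25.
Diameter = 2r = 2√(20.25) = 9.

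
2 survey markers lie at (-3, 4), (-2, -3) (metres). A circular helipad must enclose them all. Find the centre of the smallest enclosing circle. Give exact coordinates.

The smallest circle enclosing two points has them as diameter endpoints.
Centre = midpoint = (-2.5, 0.5); r² = |(-3, 4)−(-2, -3)|²/4 = 50/4 = 12.5.
Centre = (-2.5, 0.5).

(-2.5, 0.5)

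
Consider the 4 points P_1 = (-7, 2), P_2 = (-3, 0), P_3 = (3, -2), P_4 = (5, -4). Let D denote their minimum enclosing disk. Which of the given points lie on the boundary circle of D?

The minimum enclosing circle of a finite set is fixed by two of the points (as a diameter) or three (as a circumcircle).
The farthest pair is P_1–P_4 with squared distance 180. The circle on this segment as diameter has centre (-1, -1) and r² = 180/4 = 45.
Check P_2: distance² to centre = 5 ≤ 45, so it lies inside.
All remaining points lie in this disk, and no smaller disk contains both endpoints, so this is the minimum enclosing circle.
The points at distance exactly r from the centre are P_1, P_4 — 2 points.

P_1, P_4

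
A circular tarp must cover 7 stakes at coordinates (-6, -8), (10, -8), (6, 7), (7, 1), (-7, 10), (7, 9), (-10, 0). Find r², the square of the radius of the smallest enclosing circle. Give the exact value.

153.25

By Welzl's lemma the MEC is supported by two points (diametrically opposite) or three points (on a circumcircle).
The farthest pair is (10, -8)–(-7, 10) with squared distance 613. The circle on this segment as diameter has centre (1.5, 1) and r² = 613/4 = 153.25.
Check (-6, -8): distance² to centre = 137.25 ≤ 153.25, so it lies inside.
All remaining points lie in this disk, and no smaller disk contains both endpoints, so this is the minimum enclosing circle.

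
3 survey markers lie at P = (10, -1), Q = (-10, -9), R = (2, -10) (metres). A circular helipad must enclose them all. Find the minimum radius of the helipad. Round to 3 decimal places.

Side lengths²: PQ² = 464, PR² = 145, QR² = 145.
Since PQ² = 464 ≥ 145 + 145 = 290, the angle opposite PQ is not acute, so the smallest enclosing circle has PQ as diameter.
Centre = midpoint of PQ = (0, -5), r² = 464/4 = 116.
r = √116 ≈ 10.770.

10.770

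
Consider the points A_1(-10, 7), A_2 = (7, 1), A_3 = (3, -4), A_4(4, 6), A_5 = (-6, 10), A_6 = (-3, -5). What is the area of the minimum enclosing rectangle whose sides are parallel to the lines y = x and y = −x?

216

In coordinates u = x + y, v = x − y the rectangle is axis-aligned; the map (x,y)→(u,v) scales areas by 2.
u-values: -3, 8, -1, 10, 4, -8; range = 10 − (-8) = 18.
v-values: -17, 6, 7, -2, -16, 2; range = 7 − (-17) = 24.
Area = (18 × 24) / 2 = 216.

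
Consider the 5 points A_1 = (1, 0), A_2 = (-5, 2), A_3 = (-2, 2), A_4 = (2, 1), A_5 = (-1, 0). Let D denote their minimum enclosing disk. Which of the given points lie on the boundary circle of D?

The farthest pair is A_2–A_4 with squared distance 50. The circle on this segment as diameter has centre (-1.5, 1.5) and r² = 50/4 = 12.5.
Check A_1: distance² to centre = 8.5 ≤ 12.5, so it lies inside.
All remaining points lie in this disk, and no smaller disk contains both endpoints, so this is the minimum enclosing circle.
The points at distance exactly r from the centre are A_2, A_4 — 2 points.

A_2, A_4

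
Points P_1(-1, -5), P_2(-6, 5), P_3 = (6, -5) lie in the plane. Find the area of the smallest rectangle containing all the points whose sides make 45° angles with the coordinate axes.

In coordinates u = x + y, v = x − y the rectangle is axis-aligned; the map (x,y)→(u,v) scales areas by 2.
u-values: -6, -1, 1; range = 1 − (-6) = 7.
v-values: 4, -11, 11; range = 11 − (-11) = 22.
Area = (7 × 22) / 2 = 77.

77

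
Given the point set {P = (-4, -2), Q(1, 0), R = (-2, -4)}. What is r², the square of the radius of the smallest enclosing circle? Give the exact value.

Side lengths²: PQ² = 29, PR² = 8, QR² = 25.
Since PQ² = 29 < 25 + 8 = 33, the triangle is acute, so the smallest enclosing circle is the circumcircle.
Circumcentre = (-19/14, -19/14), r² = 725/98.

725/98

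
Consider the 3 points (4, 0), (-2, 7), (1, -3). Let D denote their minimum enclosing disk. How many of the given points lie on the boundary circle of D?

Call the three points A, B, C in the order given.
Side lengths²: AB² = 85, AC² = 18, BC² = 109.
Since BC² = 109 ≥ 85 + 18 = 103, the angle opposite BC is not acute, so the smallest enclosing circle has BC as diameter.
Centre = midpoint of BC = (-0.5, 2), r² = 109/4 = 27.25.
The points at distance exactly r from the centre are (-2, 7), (1, -3) — 2 points.

2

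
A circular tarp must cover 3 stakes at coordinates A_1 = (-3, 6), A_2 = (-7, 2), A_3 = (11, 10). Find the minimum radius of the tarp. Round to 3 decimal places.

9.849

Side lengths²: A_1A_2² = 32, A_1A_3² = 212, A_2A_3² = 388.
Since A_2A_3² = 388 ≥ 212 + 32 = 244, the angle opposite A_2A_3 is not acute, so the smallest enclosing circle has A_2A_3 as diameter.
Centre = midpoint of A_2A_3 = (2, 6), r² = 388/4 = 97.
r = √97 ≈ 9.849.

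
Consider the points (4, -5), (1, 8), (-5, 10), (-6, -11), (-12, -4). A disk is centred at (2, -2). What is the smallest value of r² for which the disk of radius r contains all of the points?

The required radius is the distance from (2, -2) to the farthest point.
Squared distances: 13, 101, 193, 145, 200.
Maximum is 200, attained at (-12, -4).

200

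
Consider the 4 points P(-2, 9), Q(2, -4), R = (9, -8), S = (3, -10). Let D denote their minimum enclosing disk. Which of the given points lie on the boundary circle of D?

P, R, S

The minimum enclosing circle is determined by three boundary points: P, R, S.
Their circumcentre is (183/62, 9/62) with r² = 197825/1922.
The farthest remaining point Q is at distance² 34765/1922 ≤ 197825/1922.
The points at distance exactly r from the centre are P, R, S — 3 points.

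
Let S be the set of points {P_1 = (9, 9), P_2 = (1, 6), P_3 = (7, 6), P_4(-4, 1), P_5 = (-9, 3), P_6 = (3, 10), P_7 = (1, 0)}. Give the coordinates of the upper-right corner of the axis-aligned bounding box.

x-range [-9, 9], y-range [0, 10].
The upper-right corner is (9, 10).

(9, 10)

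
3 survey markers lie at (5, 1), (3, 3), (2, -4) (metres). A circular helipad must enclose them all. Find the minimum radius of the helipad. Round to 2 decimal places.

3.54

Call the three points A, B, C in the order given.
Side lengths²: AB² = 8, AC² = 34, BC² = 50.
Since BC² = 50 ≥ 34 + 8 = 42, the angle opposite BC is not acute, so the smallest enclosing circle has BC as diameter.
Centre = midpoint of BC = (2.5, -0.5), r² = 50/4 = 12.5.
r = √(12.5) ≈ 3.54.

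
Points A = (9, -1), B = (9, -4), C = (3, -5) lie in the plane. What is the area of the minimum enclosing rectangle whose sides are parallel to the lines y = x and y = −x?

25

In coordinates u = x + y, v = x − y the rectangle is axis-aligned; the map (x,y)→(u,v) scales areas by 2.
u-values: 8, 5, -2; range = 8 − (-2) = 10.
v-values: 10, 13, 8; range = 13 − 8 = 5.
Area = (10 × 5) / 2 = 25.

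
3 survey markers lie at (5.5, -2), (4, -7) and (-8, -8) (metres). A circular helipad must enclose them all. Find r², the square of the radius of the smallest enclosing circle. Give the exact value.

Call the three points A, B, C in the order given.
Side lengths²: AB² = 27.25, AC² = 218.25, BC² = 145.
Since AC² = 218.25 ≥ 145 + 27.25 = 172.25, the angle opposite AC is not acute, so the smallest enclosing circle has AC as diameter.
Centre = midpoint of AC = (-1.25, -5), r² = 218.25/4 = 54.5625.

54.5625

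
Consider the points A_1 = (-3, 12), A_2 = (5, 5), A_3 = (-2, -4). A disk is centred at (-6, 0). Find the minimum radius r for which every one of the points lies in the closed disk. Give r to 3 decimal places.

12.369

The required radius is the distance from (-6, 0) to the farthest point.
Squared distances: 153, 146, 32.
Maximum is 153, attained at A_1.
r = √153 ≈ 12.369.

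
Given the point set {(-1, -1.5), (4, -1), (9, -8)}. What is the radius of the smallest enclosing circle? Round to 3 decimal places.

Call the three points A, B, C in the order given.
Side lengths²: AB² = 25.25, AC² = 142.25, BC² = 74.
Since AC² = 142.25 ≥ 74 + 25.25 = 99.25, the angle opposite AC is not acute, so the smallest enclosing circle has AC as diameter.
Centre = midpoint of AC = (4, -4.75), r² = 142.25/4 = 35.5625.
r = √(35.5625) ≈ 5.963.

5.963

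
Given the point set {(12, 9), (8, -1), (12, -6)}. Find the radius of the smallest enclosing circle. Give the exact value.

7.5

Call the three points A, B, C in the order given.
Side lengths²: AB² = 116, AC² = 225, BC² = 41.
Since AC² = 225 ≥ 116 + 41 = 157, the angle opposite AC is not acute, so the smallest enclosing circle has AC as diameter.
Centre = midpoint of AC = (12, 1.5), r² = 225/4 = 56.25.
r = √(56.25) = 7.5.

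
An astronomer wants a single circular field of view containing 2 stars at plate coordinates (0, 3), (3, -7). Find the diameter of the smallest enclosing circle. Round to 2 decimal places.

The smallest circle enclosing two points has them as diameter endpoints.
Centre = midpoint = (1.5, -2); r² = |(0, 3)−(3, -7)|²/4 = 109/4 = 27.25.
Diameter = 2r = 2√(27.25) ≈ 10.44.

10.44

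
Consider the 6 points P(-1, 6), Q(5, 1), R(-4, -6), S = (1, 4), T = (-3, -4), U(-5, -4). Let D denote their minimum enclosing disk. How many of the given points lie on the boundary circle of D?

A smallest enclosing disk is always determined by at most three of the input points on its boundary.
The minimum enclosing circle is determined by three boundary points: P, Q, R.
Their circumcentre is (-69/58, -19/58) with r² = 67405/1682.
The farthest remaining point U is at distance² 47105/1682 ≤ 67405/1682.
The points at distance exactly r from the centre are P, Q, R — 3 points.

3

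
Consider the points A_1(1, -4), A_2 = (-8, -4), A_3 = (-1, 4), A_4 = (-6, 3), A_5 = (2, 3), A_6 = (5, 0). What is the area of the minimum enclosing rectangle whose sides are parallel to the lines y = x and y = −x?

119

In coordinates u = x + y, v = x − y the rectangle is axis-aligned; the map (x,y)→(u,v) scales areas by 2.
u-values: -3, -12, 3, -3, 5, 5; range = 5 − (-12) = 17.
v-values: 5, -4, -5, -9, -1, 5; range = 5 − (-9) = 14.
Area = (17 × 14) / 2 = 119.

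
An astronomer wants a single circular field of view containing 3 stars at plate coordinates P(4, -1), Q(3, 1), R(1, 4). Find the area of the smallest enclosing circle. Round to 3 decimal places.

26.704

Side lengths²: PQ² = 5, PR² = 34, QR² = 13.
Since PR² = 34 ≥ 13 + 5 = 18, the angle opposite PR is not acute, so the smallest enclosing circle has PR as diameter.
Centre = midpoint of PR = (2.5, 1.5), r² = 34/4 = 8.5.
Area = π·r² = π·8.5 ≈ 26.704.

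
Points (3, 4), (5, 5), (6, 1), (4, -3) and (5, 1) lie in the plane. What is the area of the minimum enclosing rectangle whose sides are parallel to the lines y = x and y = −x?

36

In coordinates u = x + y, v = x − y the rectangle is axis-aligned; the map (x,y)→(u,v) scales areas by 2.
u-values: 7, 10, 7, 1, 6; range = 10 − 1 = 9.
v-values: -1, 0, 5, 7, 4; range = 7 − (-1) = 8.
Area = (9 × 8) / 2 = 36.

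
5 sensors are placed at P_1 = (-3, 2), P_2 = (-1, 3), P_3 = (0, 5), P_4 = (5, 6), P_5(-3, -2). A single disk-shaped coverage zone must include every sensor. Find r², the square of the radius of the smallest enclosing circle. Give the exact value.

32

The farthest pair is P_4–P_5 with squared distance 128. The circle on this segment as diameter has centre (1, 2) and r² = 128/4 = 32.
Check P_1: distance² to centre = 16 ≤ 32, so it lies inside.
All remaining points lie in this disk, and no smaller disk contains both endpoints, so this is the minimum enclosing circle.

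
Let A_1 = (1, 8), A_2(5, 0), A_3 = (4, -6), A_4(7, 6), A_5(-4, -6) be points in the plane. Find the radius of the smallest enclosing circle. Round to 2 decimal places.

The minimum enclosing circle of a finite set is fixed by two of the points (as a diameter) or three (as a circumcircle).
The farthest pair is A_4–A_5 with squared distance 265. The circle on this segment as diameter has centre (1.5, 0) and r² = 265/4 = 66.25.
Check A_1: distance² to centre = 64.25 ≤ 66.25, so it lies inside.
All remaining points lie in this disk, and no smaller disk contains both endpoints, so this is the minimum enclosing circle.
r = √(66.25) ≈ 8.14.

8.14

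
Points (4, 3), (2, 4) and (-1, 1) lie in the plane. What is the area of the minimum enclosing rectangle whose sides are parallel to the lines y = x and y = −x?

10.5

In coordinates u = x + y, v = x − y the rectangle is axis-aligned; the map (x,y)→(u,v) scales areas by 2.
u-values: 7, 6, 0; range = 7 − 0 = 7.
v-values: 1, -2, -2; range = 1 − (-2) = 3.
Area = (7 × 3) / 2 = 10.5.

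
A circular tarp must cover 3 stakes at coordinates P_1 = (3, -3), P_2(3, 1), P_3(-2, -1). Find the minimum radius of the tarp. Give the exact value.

2.9

Side lengths²: P_1P_2² = 16, P_1P_3² = 29, P_2P_3² = 29.
Since P_2P_3² = 29 < 29 + 16 = 45, the triangle is acute, so the smallest enclosing circle is the circumcircle.
Circumcentre = (0.9, -1), r² = 8.41.
r = √(8.41) = 2.9.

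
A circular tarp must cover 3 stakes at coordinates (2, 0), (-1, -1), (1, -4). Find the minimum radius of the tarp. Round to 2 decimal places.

Call the three points A, B, C in the order given.
Side lengths²: AB² = 10, AC² = 17, BC² = 13.
Since AC² = 17 < 13 + 10 = 23, the triangle is acute, so the smallest enclosing circle is the circumcircle.
Circumcentre = (21/22, -41/22), r² = 1105/242.
r = √(1105/242) ≈ 2.14.

2.14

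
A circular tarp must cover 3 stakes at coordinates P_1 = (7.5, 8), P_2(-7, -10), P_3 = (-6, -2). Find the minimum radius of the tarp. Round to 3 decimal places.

Side lengths²: P_1P_2² = 534.25, P_1P_3² = 282.25, P_2P_3² = 65.
Since P_1P_2² = 534.25 ≥ 282.25 + 65 = 347.25, the angle opposite P_1P_2 is not acute, so the smallest enclosing circle has P_1P_2 as diameter.
Centre = midpoint of P_1P_2 = (0.25, -1), r² = 534.25/4 = 133.5625.
r = √(133.5625) ≈ 11.557.

11.557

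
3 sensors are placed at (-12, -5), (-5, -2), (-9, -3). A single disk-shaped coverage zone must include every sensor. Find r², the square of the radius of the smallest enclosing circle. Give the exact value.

Call the three points A, B, C in the order given.
Side lengths²: AB² = 58, AC² = 13, BC² = 17.
Since AB² = 58 ≥ 17 + 13 = 30, the angle opposite AB is not acute, so the smallest enclosing circle has AB as diameter.
Centre = midpoint of AB = (-8.5, -3.5), r² = 58/4 = 14.5.

14.5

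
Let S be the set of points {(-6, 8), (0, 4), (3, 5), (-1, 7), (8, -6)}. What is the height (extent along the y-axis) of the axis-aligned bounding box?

max y = 8, min y = -6, so height = 14.

14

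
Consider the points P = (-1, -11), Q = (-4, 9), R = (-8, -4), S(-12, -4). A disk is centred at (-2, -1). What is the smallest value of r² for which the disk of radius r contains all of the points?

109

The required radius is the distance from (-2, -1) to the farthest point.
Squared distances: 101, 104, 45, 109.
Maximum is 109, attained at S.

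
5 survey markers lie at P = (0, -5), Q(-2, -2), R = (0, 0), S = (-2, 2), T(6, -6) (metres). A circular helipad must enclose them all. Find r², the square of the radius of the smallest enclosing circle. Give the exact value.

By Welzl's lemma the MEC is supported by two points (diametrically opposite) or three points (on a circumcircle).
The farthest pair is S–T with squared distance 128. The circle on this segment as diameter has centre (2, -2) and r² = 128/4 = 32.
Check P: distance² to centre = 13 ≤ 32, so it lies inside.
All remaining points lie in this disk, and no smaller disk contains both endpoints, so this is the minimum enclosing circle.

32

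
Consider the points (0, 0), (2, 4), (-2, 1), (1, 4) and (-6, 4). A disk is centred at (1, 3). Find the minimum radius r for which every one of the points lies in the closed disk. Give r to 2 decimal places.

The required radius is the distance from (1, 3) to the farthest point.
Squared distances: 10, 2, 13, 1, 50.
Maximum is 50, attained at (-6, 4).
r = √50 ≈ 7.07.

7.07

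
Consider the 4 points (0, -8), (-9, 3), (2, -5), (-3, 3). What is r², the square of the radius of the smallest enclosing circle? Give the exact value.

The farthest pair is (0, -8)–(-9, 3) with squared distance 202. The circle on this segment as diameter has centre (-4.5, -2.5) and r² = 202/4 = 50.5.
Check (2, -5): distance² to centre = 48.5 ≤ 50.5, so it lies inside.
All remaining points lie in this disk, and no smaller disk contains both endpoints, so this is the minimum enclosing circle.

50.5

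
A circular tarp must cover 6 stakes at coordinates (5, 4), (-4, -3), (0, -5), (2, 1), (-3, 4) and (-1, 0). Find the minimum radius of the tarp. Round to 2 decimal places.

The minimum enclosing circle of a finite set is fixed by two of the points (as a diameter) or three (as a circumcircle).
The farthest pair is (5, 4)–(-4, -3) with squared distance 130. The circle on this segment as diameter has centre (0.5, 0.5) and r² = 130/4 = 32.5.
Check (0, -5): distance² to centre = 30.5 ≤ 32.5, so it lies inside.
All remaining points lie in this disk, and no smaller disk contains both endpoints, so this is the minimum enclosing circle.
r = √(32.5) ≈ 5.70.

5.70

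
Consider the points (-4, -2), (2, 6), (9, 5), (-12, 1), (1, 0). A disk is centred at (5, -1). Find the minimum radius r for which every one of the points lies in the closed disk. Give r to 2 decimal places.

17.12

The required radius is the distance from (5, -1) to the farthest point.
Squared distances: 82, 58, 52, 293, 17.
Maximum is 293, attained at (-12, 1).
r = √293 ≈ 17.12.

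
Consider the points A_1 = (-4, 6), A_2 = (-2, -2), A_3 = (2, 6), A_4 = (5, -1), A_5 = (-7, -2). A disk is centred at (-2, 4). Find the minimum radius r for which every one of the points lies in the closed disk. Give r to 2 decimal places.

The required radius is the distance from (-2, 4) to the farthest point.
Squared distances: 8, 36, 20, 74, 61.
Maximum is 74, attained at A_4.
r = √74 ≈ 8.60.

8.60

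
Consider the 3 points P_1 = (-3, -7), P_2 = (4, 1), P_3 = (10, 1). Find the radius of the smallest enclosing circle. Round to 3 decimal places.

7.632

Side lengths²: P_1P_2² = 113, P_1P_3² = 233, P_2P_3² = 36.
Since P_1P_3² = 233 ≥ 113 + 36 = 149, the angle opposite P_1P_3 is not acute, so the smallest enclosing circle has P_1P_3 as diameter.
Centre = midpoint of P_1P_3 = (3.5, -3), r² = 233/4 = 58.25.
r = √(58.25) ≈ 7.632.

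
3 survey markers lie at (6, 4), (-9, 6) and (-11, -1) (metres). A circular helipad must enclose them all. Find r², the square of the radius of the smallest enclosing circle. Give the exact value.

78.5

Call the three points A, B, C in the order given.
Side lengths²: AB² = 229, AC² = 314, BC² = 53.
Since AC² = 314 ≥ 229 + 53 = 282, the angle opposite AC is not acute, so the smallest enclosing circle has AC as diameter.
Centre = midpoint of AC = (-2.5, 1.5), r² = 314/4 = 78.5.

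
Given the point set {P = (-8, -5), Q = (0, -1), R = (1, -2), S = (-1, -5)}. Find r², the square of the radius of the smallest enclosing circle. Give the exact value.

22.5

By Welzl's lemma the MEC is supported by two points (diametrically opposite) or three points (on a circumcircle).
The farthest pair is P–R with squared distance 90. The circle on this segment as diameter has centre (-3.5, -3.5) and r² = 90/4 = 22.5.
Check Q: distance² to centre = 18.5 ≤ 22.5, so it lies inside.
All remaining points lie in this disk, and no smaller disk contains both endpoints, so this is the minimum enclosing circle.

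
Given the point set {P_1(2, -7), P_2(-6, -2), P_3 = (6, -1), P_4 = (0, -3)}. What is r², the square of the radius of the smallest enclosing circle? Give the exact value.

36.25

By Welzl's lemma the MEC is supported by two points (diametrically opposite) or three points (on a circumcircle).
The farthest pair is P_2–P_3 with squared distance 145. The circle on this segment as diameter has centre (0, -1.5) and r² = 145/4 = 36.25.
Check P_1: distance² to centre = 34.25 ≤ 36.25, so it lies inside.
All remaining points lie in this disk, and no smaller disk contains both endpoints, so this is the minimum enclosing circle.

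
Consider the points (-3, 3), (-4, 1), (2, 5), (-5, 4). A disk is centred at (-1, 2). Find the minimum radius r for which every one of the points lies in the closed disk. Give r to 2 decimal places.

4.47

The required radius is the distance from (-1, 2) to the farthest point.
Squared distances: 5, 10, 18, 20.
Maximum is 20, attained at (-5, 4).
r = √20 ≈ 4.47.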